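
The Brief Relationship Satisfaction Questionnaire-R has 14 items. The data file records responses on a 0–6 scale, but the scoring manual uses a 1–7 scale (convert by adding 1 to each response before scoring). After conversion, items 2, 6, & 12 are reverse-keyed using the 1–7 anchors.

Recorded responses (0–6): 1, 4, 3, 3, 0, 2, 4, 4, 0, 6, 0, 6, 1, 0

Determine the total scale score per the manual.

Convert to 1–7: 2, 5, 4, 4, 1, 3, 5, 5, 1, 7, 1, 7, 2, 1
Reverse-coded (reversed = (1+7) − raw = 8 − raw):
  item 2: 8 − 5 = 3
  item 6: 8 − 3 = 5
  item 12: 8 − 7 = 1
Scored: 2, 3, 4, 4, 1, 5, 5, 5, 1, 7, 1, 1, 2, 1
Total = 42

42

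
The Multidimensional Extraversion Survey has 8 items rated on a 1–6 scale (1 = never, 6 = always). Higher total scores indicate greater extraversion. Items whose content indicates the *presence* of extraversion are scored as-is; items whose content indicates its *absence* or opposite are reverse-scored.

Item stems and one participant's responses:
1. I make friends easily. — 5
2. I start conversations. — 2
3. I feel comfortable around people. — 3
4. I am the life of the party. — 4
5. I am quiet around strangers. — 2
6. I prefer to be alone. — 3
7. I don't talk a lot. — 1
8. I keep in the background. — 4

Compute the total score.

Items 5, 6, 7, 8 describe the absence/opposite of extraversion → reverse-score.
reverse-coded value = 7 − response.
  item 1: 5
  item 2: 2
  item 3: 3
  item 4: 4
  item 5: 7 − 2 = 5
  item 6: 7 − 3 = 4
  item 7: 7 − 1 = 6
  item 8: 7 − 4 = 3
Total = 5 + 2 + 3 + 4 + 5 + 4 + 6 + 3 = 32

32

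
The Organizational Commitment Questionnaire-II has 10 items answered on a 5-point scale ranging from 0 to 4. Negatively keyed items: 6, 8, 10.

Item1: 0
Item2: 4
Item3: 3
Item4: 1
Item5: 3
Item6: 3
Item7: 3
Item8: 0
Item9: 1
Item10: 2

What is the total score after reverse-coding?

22

Reversing items 6, 8, and 10 with 4 − raw:
Total = 0 + 4 + 3 + 1 + 3 + (4−3) + 3 + (4−0) + 1 + (4−2)
      = 0 + 4 + 3 + 1 + 3 + 1 + 3 + 4 + 1 + 2 = 22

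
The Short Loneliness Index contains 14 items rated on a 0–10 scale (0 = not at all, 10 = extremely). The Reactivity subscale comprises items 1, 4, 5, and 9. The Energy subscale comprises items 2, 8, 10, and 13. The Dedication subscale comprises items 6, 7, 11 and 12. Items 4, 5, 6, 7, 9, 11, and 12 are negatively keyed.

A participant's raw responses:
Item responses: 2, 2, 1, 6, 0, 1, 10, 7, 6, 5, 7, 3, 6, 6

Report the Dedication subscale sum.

Dedication items: 6, 7, 11, 12.
Of these, items 6, 7, 11, & 12 are negatively keyed; reversed = (0+10) − raw = 10 − raw.
  item 6: 10 − 1 = 9
  item 7: 10 − 10 = 0
  item 11: 10 − 7 = 3
  item 12: 10 − 3 = 7
Sum = 9 + 0 + 3 + 7 = 19

19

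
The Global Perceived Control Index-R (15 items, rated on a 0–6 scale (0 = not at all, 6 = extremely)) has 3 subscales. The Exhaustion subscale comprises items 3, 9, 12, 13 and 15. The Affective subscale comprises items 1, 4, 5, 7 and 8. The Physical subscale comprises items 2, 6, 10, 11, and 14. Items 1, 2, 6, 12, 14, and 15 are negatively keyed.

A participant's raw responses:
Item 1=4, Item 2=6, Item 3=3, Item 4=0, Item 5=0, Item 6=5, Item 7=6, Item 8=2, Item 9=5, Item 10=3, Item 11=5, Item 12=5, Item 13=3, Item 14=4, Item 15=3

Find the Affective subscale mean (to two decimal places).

2.00

Affective items: 1, 4, 5, 7, 8.
Of these, item 1 is negatively keyed; on a 0–6 scale, reversed = 6 − raw.
  item 1: 6 − 4 = 2
  item 4: 0
  item 5: 0
  item 7: 6
  item 8: 2
Sum = 2 + 0 + 0 + 6 + 2 = 10
Mean = 10 / 5 = 2.00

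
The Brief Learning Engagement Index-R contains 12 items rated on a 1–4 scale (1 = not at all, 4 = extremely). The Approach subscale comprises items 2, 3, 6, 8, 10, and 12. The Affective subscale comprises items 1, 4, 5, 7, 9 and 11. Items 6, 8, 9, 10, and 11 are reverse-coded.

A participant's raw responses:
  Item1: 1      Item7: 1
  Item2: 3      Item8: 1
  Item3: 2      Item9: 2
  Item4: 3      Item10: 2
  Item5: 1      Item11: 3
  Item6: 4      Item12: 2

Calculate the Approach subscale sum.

Approach items: 2, 3, 6, 8, 10, 12.
Of these, items 6, 8, and 10 are reverse-coded; reversed = (1+4) − raw = 5 − raw.
  item 2: 3
  item 3: 2
  item 6: 5 − 4 = 1
  item 8: 5 − 1 = 4
  item 10: 5 − 2 = 3
  item 12: 2
Sum = 3 + 2 + 1 + 4 + 3 + 2 = 15

15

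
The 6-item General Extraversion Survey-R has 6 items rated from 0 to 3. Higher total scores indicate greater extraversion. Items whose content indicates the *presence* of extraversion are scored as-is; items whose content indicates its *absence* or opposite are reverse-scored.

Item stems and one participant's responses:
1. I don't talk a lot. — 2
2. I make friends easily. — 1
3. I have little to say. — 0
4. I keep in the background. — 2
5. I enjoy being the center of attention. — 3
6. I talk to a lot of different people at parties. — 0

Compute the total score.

9

Items 1, 3, 4 describe the absence/opposite of extraversion → reverse-score.
on a 0–3 scale, reversed = 3 − raw.
  item 1: 3 − 2 = 1
  item 2: 1
  item 3: 3 − 0 = 3
  item 4: 3 − 2 = 1
  item 5: 3
  item 6: 0
Total = 1 + 1 + 3 + 1 + 3 + 0 = 9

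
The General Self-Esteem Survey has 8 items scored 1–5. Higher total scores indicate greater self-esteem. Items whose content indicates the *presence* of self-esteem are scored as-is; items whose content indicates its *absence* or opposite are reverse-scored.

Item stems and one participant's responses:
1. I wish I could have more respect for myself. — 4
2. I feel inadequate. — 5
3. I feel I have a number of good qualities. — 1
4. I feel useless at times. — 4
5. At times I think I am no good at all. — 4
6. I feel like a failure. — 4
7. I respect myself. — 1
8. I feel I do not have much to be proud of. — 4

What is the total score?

Items 1, 2, 4, 5, 6, 8 describe the absence/opposite of self-esteem → reverse-score.
reversed = (1+5) − raw = 6 − raw.
  item 1: 6 − 4 = 2
  item 2: 6 − 5 = 1
  item 3: 1
  item 4: 6 − 4 = 2
  item 5: 6 − 4 = 2
  item 6: 6 − 4 = 2
  item 7: 1
  item 8: 6 − 4 = 2
Total = 2 + 1 + 1 + 2 + 2 + 2 + 1 + 2 = 13

13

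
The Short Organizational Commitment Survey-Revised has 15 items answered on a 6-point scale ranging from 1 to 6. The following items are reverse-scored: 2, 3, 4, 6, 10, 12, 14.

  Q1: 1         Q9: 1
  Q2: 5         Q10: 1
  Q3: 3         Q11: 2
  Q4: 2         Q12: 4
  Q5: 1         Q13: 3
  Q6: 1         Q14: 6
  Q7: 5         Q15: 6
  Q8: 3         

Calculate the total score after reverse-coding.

49

Reversing items 2, 3, 4, 6, 10, 12, & 14 with 7 − raw:
Total = 1 + (7−5) + (7−3) + (7−2) + 1 + (7−1) + 5 + 3 + 1 + (7−1) + 2 + (7−4) + 3 + (7−6) + 6
      = 1 + 2 + 4 + 5 + 1 + 6 + 5 + 3 + 1 + 6 + 2 + 3 + 3 + 1 + 6 = 49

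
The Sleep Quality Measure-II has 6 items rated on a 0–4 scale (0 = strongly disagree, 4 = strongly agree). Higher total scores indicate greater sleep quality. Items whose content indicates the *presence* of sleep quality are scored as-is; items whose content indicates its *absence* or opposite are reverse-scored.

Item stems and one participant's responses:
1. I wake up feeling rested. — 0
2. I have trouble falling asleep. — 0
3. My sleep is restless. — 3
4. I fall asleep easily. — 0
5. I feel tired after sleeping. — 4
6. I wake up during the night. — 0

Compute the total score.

Items 2, 3, 5, 6 describe the absence/opposite of sleep quality → reverse-score.
on a 0–4 scale, reversed = 4 − raw.
  item 1: 0
  item 2: 4 − 0 = 4
  item 3: 4 − 3 = 1
  item 4: 0
  item 5: 4 − 4 = 0
  item 6: 4 − 0 = 4
Total = 0 + 4 + 1 + 0 + 0 + 4 = 9

9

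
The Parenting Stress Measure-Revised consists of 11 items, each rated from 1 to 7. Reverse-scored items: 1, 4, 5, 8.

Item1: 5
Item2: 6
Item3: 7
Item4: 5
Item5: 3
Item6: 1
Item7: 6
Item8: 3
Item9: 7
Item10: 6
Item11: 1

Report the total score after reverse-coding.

Apply reverse scoring (reversed = (1+7) − raw = 8 − raw):
  item 1: 8 − 5 = 3
  item 4: 8 − 5 = 3
  item 5: 8 − 3 = 5
  item 8: 8 − 3 = 5
After reverse-coding: 3, 6, 7, 3, 5, 1, 6, 5, 7, 6, 1
Total = 3 + 6 + 7 + 3 + 5 + 1 + 6 + 5 + 7 + 6 + 1 = 50

50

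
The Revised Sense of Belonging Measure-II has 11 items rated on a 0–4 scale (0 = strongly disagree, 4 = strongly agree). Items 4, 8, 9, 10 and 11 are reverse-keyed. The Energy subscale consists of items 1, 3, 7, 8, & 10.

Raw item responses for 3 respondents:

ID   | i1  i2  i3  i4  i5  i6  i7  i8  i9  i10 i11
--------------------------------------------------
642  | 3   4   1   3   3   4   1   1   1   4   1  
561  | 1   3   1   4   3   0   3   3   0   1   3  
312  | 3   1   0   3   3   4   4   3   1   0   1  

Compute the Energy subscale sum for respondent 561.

Respondent 561 raw: 1, 3, 1, 4, 3, 0, 3, 3, 0, 1, 3.
Energy items: 1, 3, 7, 8, 10.
Reverse-coded (reversed = (0+4) − raw = 4 − raw):
  item 1: 1
  item 3: 1
  item 7: 3
  item 8: 4 − 3 = 1
  item 10: 4 − 1 = 3
Sum = 1 + 1 + 3 + 1 + 3 = 9

9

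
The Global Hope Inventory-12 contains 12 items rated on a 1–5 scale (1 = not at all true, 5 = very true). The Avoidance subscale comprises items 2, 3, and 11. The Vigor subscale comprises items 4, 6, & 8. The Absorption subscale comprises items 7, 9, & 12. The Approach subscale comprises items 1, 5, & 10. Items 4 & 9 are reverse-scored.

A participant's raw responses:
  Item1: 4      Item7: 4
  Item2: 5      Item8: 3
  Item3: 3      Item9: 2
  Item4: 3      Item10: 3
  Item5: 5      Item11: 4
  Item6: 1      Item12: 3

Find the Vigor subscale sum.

Vigor items: 4, 6, 8.
Of these, item 4 is reverse-scored; reversed = (1+5) − raw = 6 − raw.
  item 4: 6 − 3 = 3
  item 6: 1
  item 8: 3
Sum = 3 + 1 + 3 = 7

7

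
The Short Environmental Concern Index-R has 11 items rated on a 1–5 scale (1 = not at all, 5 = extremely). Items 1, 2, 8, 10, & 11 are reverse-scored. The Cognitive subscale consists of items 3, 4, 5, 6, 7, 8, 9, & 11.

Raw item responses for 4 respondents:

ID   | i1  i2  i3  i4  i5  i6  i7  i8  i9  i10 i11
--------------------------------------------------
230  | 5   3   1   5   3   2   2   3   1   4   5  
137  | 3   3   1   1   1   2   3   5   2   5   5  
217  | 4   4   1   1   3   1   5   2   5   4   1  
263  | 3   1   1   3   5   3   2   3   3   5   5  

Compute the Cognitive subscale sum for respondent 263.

21

Respondent 263 raw: 3, 1, 1, 3, 5, 3, 2, 3, 3, 5, 5.
Cognitive items: 3, 4, 5, 6, 7, 8, 9, 11.
Reverse-coded (reversed = (1+5) − raw = 6 − raw):
  item 3: 1
  item 4: 3
  item 5: 5
  item 6: 3
  item 7: 2
  item 8: 6 − 3 = 3
  item 9: 3
  item 11: 6 − 5 = 1
Sum = 1 + 3 + 5 + 3 + 2 + 3 + 3 + 1 = 21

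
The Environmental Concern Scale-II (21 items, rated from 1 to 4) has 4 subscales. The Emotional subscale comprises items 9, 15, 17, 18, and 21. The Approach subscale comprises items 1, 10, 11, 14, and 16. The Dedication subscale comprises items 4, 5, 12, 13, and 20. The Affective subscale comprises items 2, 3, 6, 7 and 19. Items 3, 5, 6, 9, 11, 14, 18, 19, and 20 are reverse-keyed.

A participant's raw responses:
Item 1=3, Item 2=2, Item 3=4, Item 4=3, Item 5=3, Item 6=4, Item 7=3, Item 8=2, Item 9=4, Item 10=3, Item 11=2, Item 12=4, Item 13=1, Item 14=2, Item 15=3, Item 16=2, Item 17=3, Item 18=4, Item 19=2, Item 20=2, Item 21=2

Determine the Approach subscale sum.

Approach items: 1, 10, 11, 14, 16.
Of these, items 11 and 14 are reverse-keyed; reversed = (1+4) − raw = 5 − raw.
  item 1: 3
  item 10: 3
  item 11: 5 − 2 = 3
  item 14: 5 − 2 = 3
  item 16: 2
Sum = 3 + 3 + 3 + 3 + 2 = 14

14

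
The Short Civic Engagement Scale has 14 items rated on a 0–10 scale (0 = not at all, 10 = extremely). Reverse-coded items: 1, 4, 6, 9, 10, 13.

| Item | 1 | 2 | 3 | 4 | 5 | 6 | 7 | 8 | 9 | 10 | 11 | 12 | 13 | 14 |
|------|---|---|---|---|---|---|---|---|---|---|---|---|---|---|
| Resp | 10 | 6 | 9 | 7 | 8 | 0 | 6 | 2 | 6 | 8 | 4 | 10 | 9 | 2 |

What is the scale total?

67

Reversing items 1, 4, 6, 9, 10, & 13 with 10 − raw:
Total = (10−10) + 6 + 9 + (10−7) + 8 + (10−0) + 6 + 2 + (10−6) + (10−8) + 4 + 10 + (10−9) + 2
      = 0 + 6 + 9 + 3 + 8 + 10 + 6 + 2 + 4 + 2 + 4 + 10 + 1 + 2 = 67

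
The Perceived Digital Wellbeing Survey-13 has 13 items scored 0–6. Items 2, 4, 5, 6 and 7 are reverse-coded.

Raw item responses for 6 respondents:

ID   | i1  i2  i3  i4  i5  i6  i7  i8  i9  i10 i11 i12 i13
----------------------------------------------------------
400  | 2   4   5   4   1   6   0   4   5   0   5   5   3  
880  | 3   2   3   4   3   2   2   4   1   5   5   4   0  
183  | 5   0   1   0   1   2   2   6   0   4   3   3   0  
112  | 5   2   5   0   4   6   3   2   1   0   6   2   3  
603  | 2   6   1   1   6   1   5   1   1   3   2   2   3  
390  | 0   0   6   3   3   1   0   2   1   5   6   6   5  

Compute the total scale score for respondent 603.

Respondent 603 raw: 2, 6, 1, 1, 6, 1, 5, 1, 1, 3, 2, 2, 3.
Reverse-coded (reverse-coded value = 6 − response):
  item 1: 2
  item 2: 6 − 6 = 0
  item 3: 1
  item 4: 6 − 1 = 5
  item 5: 6 − 6 = 0
  item 6: 6 − 1 = 5
  item 7: 6 − 5 = 1
  item 8: 1
  item 9: 1
  item 10: 3
  item 11: 2
  item 12: 2
  item 13: 3
Sum = 2 + 0 + 1 + 5 + 0 + 5 + 1 + 1 + 1 + 3 + 2 + 2 + 3 = 26

26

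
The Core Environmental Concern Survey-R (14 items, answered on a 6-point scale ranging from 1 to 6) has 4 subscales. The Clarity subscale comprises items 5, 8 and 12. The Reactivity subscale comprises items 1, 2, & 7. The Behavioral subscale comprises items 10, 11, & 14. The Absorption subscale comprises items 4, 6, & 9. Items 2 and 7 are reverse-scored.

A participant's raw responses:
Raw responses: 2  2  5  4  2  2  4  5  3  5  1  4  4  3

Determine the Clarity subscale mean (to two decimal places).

Clarity items: 5, 8, 12.
  item 5: 2
  item 8: 5
  item 12: 4
Sum = 2 + 5 + 4 = 11
Mean = 11 / 3 = 3.67

3.67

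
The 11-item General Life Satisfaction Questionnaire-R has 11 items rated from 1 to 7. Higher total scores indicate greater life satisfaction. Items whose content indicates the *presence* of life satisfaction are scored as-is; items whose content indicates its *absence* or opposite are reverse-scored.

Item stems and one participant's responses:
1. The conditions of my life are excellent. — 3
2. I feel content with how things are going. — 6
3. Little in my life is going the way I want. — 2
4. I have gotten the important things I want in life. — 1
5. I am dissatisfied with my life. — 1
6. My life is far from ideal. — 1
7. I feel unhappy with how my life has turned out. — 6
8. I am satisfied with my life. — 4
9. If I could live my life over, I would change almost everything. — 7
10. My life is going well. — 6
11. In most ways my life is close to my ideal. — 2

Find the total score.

Items 3, 5, 6, 7, 9 describe the absence/opposite of life satisfaction → reverse-score.
reversed = (1+7) − raw = 8 − raw.
  item 1: 3
  item 2: 6
  item 3: 8 − 2 = 6
  item 4: 1
  item 5: 8 − 1 = 7
  item 6: 8 − 1 = 7
  item 7: 8 − 6 = 2
  item 8: 4
  item 9: 8 − 7 = 1
  item 10: 6
  item 11: 2
Total = 3 + 6 + 6 + 1 + 7 + 7 + 2 + 4 + 1 + 6 + 2 = 45

45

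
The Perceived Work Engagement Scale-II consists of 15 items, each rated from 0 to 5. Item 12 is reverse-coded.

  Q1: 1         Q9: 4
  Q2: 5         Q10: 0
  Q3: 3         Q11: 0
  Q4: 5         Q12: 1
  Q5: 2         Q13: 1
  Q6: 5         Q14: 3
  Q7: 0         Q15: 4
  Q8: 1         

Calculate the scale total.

Reversing item 12 with 5 − raw:
Total = 1 + 5 + 3 + 5 + 2 + 5 + 0 + 1 + 4 + 0 + 0 + (5−1) + 1 + 3 + 4
      = 1 + 5 + 3 + 5 + 2 + 5 + 0 + 1 + 4 + 0 + 0 + 4 + 1 + 3 + 4 = 38

38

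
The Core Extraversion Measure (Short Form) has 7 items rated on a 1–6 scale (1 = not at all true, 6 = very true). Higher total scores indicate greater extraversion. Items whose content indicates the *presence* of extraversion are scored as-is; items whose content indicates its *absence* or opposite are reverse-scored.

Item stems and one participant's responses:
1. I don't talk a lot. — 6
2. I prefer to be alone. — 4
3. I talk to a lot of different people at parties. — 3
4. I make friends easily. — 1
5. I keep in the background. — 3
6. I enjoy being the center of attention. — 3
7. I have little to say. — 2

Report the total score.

20

Items 1, 2, 5, 7 describe the absence/opposite of extraversion → reverse-score.
on a 1–6 scale, reversed = 7 − raw.
  item 1: 7 − 6 = 1
  item 2: 7 − 4 = 3
  item 3: 3
  item 4: 1
  item 5: 7 − 3 = 4
  item 6: 3
  item 7: 7 − 2 = 5
Total = 1 + 3 + 3 + 1 + 4 + 3 + 5 = 20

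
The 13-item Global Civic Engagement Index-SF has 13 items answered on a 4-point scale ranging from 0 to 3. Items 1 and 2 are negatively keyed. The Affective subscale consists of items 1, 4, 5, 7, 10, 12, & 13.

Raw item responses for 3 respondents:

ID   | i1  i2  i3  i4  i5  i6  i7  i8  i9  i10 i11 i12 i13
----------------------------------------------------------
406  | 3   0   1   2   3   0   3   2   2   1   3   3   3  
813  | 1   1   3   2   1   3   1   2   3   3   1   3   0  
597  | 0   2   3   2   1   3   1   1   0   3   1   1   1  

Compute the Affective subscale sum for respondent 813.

12

Respondent 813 raw: 1, 1, 3, 2, 1, 3, 1, 2, 3, 3, 1, 3, 0.
Affective items: 1, 4, 5, 7, 10, 12, 13.
Reverse-coded (on a 0–3 scale, reversed = 3 − raw):
  item 1: 3 − 1 = 2
  item 4: 2
  item 5: 1
  item 7: 1
  item 10: 3
  item 12: 3
  item 13: 0
Sum = 2 + 2 + 1 + 1 + 3 + 3 + 0 = 12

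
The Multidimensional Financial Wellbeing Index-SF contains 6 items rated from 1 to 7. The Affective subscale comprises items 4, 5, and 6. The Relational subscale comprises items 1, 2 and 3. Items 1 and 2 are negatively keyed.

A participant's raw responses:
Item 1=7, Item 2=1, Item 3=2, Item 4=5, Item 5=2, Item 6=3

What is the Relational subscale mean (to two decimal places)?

Relational items: 1, 2, 3.
Of these, items 1 & 2 are negatively keyed; reverse-coded value = 8 − response.
  item 1: 8 − 7 = 1
  item 2: 8 − 1 = 7
  item 3: 2
Sum = 1 + 7 + 2 = 10
Mean = 10 / 3 = 3.33

3.33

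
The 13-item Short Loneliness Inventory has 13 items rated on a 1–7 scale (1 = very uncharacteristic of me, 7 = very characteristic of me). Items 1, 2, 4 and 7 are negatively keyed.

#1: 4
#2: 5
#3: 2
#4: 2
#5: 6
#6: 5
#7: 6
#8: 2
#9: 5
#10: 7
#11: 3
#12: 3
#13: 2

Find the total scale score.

50

Reversing items 1, 2, 4, & 7 with 8 − raw:
Total = (8−4) + (8−5) + 2 + (8−2) + 6 + 5 + (8−6) + 2 + 5 + 7 + 3 + 3 + 2
      = 4 + 3 + 2 + 6 + 6 + 5 + 2 + 2 + 5 + 7 + 3 + 3 + 2 = 50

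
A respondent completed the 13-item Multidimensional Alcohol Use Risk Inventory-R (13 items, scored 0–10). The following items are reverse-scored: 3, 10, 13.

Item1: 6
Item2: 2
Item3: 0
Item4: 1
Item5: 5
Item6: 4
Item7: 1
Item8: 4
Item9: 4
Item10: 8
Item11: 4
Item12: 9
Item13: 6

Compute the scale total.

Reversing items 3, 10, & 13 with 10 − raw:
Total = 6 + 2 + (10−0) + 1 + 5 + 4 + 1 + 4 + 4 + (10−8) + 4 + 9 + (10−6)
      = 6 + 2 + 10 + 1 + 5 + 4 + 1 + 4 + 4 + 2 + 4 + 9 + 4 = 56

56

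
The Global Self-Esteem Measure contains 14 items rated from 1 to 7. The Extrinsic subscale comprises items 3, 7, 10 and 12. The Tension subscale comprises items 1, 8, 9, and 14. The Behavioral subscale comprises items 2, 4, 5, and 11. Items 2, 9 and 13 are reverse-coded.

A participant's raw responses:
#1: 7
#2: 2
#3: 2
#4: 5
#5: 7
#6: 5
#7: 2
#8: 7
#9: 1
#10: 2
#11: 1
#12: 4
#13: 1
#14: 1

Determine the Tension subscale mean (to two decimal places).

5.50

Tension items: 1, 8, 9, 14.
Of these, item 9 is reverse-coded; reverse-coded value = 8 − response.
  item 1: 7
  item 8: 7
  item 9: 8 − 1 = 7
  item 14: 1
Sum = 7 + 7 + 7 + 1 = 22
Mean = 22 / 4 = 5.50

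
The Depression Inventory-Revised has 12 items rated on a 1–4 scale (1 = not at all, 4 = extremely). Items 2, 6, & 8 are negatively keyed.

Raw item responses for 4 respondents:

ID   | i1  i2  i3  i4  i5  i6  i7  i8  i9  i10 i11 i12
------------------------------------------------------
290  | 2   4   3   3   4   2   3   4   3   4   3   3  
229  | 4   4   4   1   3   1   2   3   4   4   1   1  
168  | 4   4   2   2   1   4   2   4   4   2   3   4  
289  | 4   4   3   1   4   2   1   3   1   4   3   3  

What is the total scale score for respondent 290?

33

Respondent 290 raw: 2, 4, 3, 3, 4, 2, 3, 4, 3, 4, 3, 3.
Reverse-coded (reverse-coded value = 5 − response):
  item 1: 2
  item 2: 5 − 4 = 1
  item 3: 3
  item 4: 3
  item 5: 4
  item 6: 5 − 2 = 3
  item 7: 3
  item 8: 5 − 4 = 1
  item 9: 3
  item 10: 4
  item 11: 3
  item 12: 3
Sum = 2 + 1 + 3 + 3 + 4 + 3 + 3 + 1 + 3 + 4 + 3 + 3 = 33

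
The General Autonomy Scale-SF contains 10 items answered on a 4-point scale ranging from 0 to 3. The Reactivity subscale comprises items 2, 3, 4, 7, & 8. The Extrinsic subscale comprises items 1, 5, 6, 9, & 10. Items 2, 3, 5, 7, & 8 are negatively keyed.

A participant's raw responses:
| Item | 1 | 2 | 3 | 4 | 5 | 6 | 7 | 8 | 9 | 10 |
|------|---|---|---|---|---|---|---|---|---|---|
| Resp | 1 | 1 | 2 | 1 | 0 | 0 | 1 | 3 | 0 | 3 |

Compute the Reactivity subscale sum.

Reactivity items: 2, 3, 4, 7, 8.
Of these, items 2, 3, 7, & 8 are negatively keyed; on a 0–3 scale, reversed = 3 − raw.
  item 2: 3 − 1 = 2
  item 3: 3 − 2 = 1
  item 4: 1
  item 7: 3 − 1 = 2
  item 8: 3 − 3 = 0
Sum = 2 + 1 + 1 + 2 + 0 = 6

6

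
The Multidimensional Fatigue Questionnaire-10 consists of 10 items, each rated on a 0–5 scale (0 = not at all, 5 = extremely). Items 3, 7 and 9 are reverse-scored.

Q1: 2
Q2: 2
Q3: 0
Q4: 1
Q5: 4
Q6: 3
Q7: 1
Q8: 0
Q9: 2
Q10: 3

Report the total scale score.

27

Raw sum = 18. Reverse-scored items: 3, 7, 9; their raw sum = 3.
Each reversal replaces raw with 5 − raw, changing the total by 5 − 2·raw per item.
Total = 18 + 3·5 − 2·3 = 18 + 15 − 6 = 27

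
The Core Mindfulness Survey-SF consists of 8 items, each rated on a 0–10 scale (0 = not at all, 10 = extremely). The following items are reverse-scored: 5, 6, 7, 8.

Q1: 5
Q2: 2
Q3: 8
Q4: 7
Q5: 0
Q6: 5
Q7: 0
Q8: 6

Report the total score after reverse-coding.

Raw sum = 33. Reverse-scored items: 5, 6, 7, 8; their raw sum = 11.
Each reversal replaces raw with 10 − raw, changing the total by 10 − 2·raw per item.
Total = 33 + 4·10 − 2·11 = 33 + 40 − 22 = 51

51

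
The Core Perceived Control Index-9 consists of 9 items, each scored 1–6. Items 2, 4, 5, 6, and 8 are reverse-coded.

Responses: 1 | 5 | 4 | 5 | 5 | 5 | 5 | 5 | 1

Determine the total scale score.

Apply reverse scoring (on a 1–6 scale, reversed = 7 − raw):
  item 2: 7 − 5 = 2
  item 4: 7 − 5 = 2
  item 5: 7 − 5 = 2
  item 6: 7 − 5 = 2
  item 8: 7 − 5 = 2
After reverse-coding: 1, 2, 4, 2, 2, 2, 5, 2, 1
Total = 1 + 2 + 4 + 2 + 2 + 2 + 5 + 2 + 1 = 21

21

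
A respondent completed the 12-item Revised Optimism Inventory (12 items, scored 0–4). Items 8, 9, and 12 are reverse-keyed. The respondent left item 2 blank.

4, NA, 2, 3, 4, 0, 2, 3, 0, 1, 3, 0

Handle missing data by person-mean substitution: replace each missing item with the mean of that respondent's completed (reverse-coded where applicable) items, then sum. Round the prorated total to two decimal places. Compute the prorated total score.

Reverse-coded (reverse-coded value = 4 − response):
  item 8: 4 − 3 = 1
  item 9: 4 − 0 = 4
  item 12: 4 − 0 = 4
Completed scored items (11 of 12): 4, 2, 3, 4, 0, 2, 1, 4, 1, 3, 4; sum = 28.
Person mean = 28 / 11 ≈ 2.5455
Prorated total = (28 / 11) × 12 = 30.55 (to 2 dp)

30.55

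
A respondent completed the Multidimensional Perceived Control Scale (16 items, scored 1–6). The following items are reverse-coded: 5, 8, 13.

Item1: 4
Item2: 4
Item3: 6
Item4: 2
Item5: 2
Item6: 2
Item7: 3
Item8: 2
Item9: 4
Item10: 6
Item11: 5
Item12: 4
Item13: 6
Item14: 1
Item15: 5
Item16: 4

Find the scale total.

Reversing items 5, 8, & 13 with 7 − raw:
Total = 4 + 4 + 6 + 2 + (7−2) + 2 + 3 + (7−2) + 4 + 6 + 5 + 4 + (7−6) + 1 + 5 + 4
      = 4 + 4 + 6 + 2 + 5 + 2 + 3 + 5 + 4 + 6 + 5 + 4 + 1 + 1 + 5 + 4 = 61

61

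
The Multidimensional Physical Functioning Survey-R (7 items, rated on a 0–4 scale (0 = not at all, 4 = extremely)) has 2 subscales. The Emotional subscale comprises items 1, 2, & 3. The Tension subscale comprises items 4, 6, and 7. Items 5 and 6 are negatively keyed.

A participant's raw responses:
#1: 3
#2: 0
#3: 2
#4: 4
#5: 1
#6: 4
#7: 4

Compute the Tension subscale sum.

Tension items: 4, 6, 7.
Of these, item 6 is negatively keyed; reverse-coded value = 4 − response.
  item 4: 4
  item 6: 4 − 4 = 0
  item 7: 4
Sum = 4 + 0 + 4 = 8

8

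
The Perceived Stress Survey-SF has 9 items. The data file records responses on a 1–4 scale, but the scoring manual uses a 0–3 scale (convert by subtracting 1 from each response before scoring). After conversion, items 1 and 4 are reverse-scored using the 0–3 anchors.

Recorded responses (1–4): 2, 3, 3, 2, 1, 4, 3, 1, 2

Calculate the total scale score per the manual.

Convert to 0–3: 1, 2, 2, 1, 0, 3, 2, 0, 1
Reverse-coded (reverse-coded value = 3 − response):
  item 1: 3 − 1 = 2
  item 4: 3 − 1 = 2
Scored: 2, 2, 2, 2, 0, 3, 2, 0, 1
Total = 14

14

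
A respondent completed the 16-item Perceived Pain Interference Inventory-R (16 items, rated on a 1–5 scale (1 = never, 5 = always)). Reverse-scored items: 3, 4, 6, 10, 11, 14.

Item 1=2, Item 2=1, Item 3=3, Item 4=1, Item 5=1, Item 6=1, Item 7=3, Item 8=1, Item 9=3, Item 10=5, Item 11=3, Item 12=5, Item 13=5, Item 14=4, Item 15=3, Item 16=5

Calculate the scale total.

48

Reverse-scored items use 6 − raw:
  item 3: 6 − 3 = 3
  item 4: 6 − 1 = 5
  item 6: 6 − 1 = 5
  item 10: 6 − 5 = 1
  item 11: 6 − 3 = 3
  item 14: 6 − 4 = 2
Scored responses: 2, 1, 3, 5, 1, 5, 3, 1, 3, 1, 3, 5, 5, 2, 3, 5
Total = 2 + 1 + 3 + 5 + 1 + 5 + 3 + 1 + 3 + 1 + 3 + 5 + 5 + 2 + 3 + 5 = 48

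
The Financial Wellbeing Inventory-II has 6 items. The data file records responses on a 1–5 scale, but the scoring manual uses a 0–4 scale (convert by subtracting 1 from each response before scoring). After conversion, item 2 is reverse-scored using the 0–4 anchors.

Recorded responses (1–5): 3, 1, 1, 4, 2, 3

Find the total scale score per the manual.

12

Convert to 0–4: 2, 0, 0, 3, 1, 2
Reverse-coded (reverse-coded value = 4 − response):
  item 2: 4 − 0 = 4
Scored: 2, 4, 0, 3, 1, 2
Total = 12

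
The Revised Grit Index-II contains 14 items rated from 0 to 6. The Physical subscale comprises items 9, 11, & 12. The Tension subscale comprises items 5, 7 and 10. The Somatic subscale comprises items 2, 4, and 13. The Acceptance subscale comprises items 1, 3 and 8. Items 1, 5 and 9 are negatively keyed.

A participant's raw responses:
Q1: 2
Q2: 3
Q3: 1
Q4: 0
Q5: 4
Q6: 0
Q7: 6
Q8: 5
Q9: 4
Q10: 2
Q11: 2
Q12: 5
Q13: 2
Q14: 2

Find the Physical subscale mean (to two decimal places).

3.00

Physical items: 9, 11, 12.
Of these, item 9 is negatively keyed; reversed = (0+6) − raw = 6 − raw.
  item 9: 6 − 4 = 2
  item 11: 2
  item 12: 5
Sum = 2 + 2 + 5 = 9
Mean = 9 / 3 = 3.00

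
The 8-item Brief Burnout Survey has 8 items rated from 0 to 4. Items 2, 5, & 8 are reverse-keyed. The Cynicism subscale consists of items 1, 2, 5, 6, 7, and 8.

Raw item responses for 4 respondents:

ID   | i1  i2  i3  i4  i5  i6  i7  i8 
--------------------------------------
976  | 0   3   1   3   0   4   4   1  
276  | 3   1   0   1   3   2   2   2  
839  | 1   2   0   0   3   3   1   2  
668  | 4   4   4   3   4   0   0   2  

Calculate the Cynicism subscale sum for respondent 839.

Respondent 839 raw: 1, 2, 0, 0, 3, 3, 1, 2.
Cynicism items: 1, 2, 5, 6, 7, 8.
Reverse-coded (reverse-coded value = 4 − response):
  item 1: 1
  item 2: 4 − 2 = 2
  item 5: 4 − 3 = 1
  item 6: 3
  item 7: 1
  item 8: 4 − 2 = 2
Sum = 1 + 2 + 1 + 3 + 1 + 2 = 10

10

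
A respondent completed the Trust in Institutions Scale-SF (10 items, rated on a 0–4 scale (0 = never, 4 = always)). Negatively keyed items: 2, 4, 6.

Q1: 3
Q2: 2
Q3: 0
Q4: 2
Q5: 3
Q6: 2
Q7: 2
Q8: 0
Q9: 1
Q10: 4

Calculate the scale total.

19

Reversing items 2, 4, and 6 with 4 − raw:
Total = 3 + (4−2) + 0 + (4−2) + 3 + (4−2) + 2 + 0 + 1 + 4
      = 3 + 2 + 0 + 2 + 3 + 2 + 2 + 0 + 1 + 4 = 19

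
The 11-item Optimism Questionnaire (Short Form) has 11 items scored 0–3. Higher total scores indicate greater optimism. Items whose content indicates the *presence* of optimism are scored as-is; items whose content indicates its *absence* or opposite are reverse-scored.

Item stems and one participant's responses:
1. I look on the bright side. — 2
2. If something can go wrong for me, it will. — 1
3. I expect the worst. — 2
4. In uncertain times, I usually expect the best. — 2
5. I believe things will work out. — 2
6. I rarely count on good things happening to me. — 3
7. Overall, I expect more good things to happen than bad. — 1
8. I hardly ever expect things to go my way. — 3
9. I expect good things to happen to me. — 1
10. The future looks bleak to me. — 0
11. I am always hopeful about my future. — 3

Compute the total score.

17

Items 2, 3, 6, 8, 10 describe the absence/opposite of optimism → reverse-score.
reversed = (0+3) − raw = 3 − raw.
  item 1: 2
  item 2: 3 − 1 = 2
  item 3: 3 − 2 = 1
  item 4: 2
  item 5: 2
  item 6: 3 − 3 = 0
  item 7: 1
  item 8: 3 − 3 = 0
  item 9: 1
  item 10: 3 − 0 = 3
  item 11: 3
Total = 2 + 2 + 1 + 2 + 2 + 0 + 1 + 0 + 1 + 3 + 3 = 17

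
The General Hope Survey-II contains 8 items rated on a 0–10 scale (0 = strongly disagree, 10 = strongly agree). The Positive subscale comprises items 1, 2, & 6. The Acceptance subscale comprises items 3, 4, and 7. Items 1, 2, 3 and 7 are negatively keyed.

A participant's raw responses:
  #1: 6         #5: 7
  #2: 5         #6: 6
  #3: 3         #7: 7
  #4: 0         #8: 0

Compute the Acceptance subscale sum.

10

Acceptance items: 3, 4, 7.
Of these, items 3 & 7 are negatively keyed; reverse-coded value = 10 − response.
  item 3: 10 − 3 = 7
  item 4: 0
  item 7: 10 − 7 = 3
Sum = 7 + 0 + 3 = 10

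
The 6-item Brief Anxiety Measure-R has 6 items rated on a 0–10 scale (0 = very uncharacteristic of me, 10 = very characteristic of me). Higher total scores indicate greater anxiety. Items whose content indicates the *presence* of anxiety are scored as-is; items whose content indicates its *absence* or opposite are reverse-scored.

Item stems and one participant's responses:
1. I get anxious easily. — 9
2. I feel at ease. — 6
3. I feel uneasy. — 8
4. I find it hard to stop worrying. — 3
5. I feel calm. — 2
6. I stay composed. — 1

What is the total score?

41

Items 2, 5, 6 describe the absence/opposite of anxiety → reverse-score.
on a 0–10 scale, reversed = 10 − raw.
  item 1: 9
  item 2: 10 − 6 = 4
  item 3: 8
  item 4: 3
  item 5: 10 − 2 = 8
  item 6: 10 − 1 = 9
Total = 9 + 4 + 8 + 3 + 8 + 9 = 41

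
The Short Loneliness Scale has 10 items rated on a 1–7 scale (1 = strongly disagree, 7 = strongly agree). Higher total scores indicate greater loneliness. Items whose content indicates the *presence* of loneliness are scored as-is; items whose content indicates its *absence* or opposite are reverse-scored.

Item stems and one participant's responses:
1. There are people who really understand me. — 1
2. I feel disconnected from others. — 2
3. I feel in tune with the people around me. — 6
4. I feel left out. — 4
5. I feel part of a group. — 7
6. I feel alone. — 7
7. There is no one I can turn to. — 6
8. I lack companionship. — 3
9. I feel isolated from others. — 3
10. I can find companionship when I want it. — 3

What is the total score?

40

Items 1, 3, 5, 10 describe the absence/opposite of loneliness → reverse-score.
reversed = (1+7) − raw = 8 − raw.
  item 1: 8 − 1 = 7
  item 2: 2
  item 3: 8 − 6 = 2
  item 4: 4
  item 5: 8 − 7 = 1
  item 6: 7
  item 7: 6
  item 8: 3
  item 9: 3
  item 10: 8 − 3 = 5
Total = 7 + 2 + 2 + 4 + 1 + 7 + 6 + 3 + 3 + 5 = 40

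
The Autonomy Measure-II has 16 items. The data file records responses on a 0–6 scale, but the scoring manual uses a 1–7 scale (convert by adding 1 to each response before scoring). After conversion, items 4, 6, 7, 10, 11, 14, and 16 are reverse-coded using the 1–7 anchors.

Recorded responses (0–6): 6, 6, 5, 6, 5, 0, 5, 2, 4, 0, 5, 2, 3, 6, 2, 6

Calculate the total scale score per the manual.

Convert to 1–7: 7, 7, 6, 7, 6, 1, 6, 3, 5, 1, 6, 3, 4, 7, 3, 7
Reverse-coded (reverse-coded value = 8 − response):
  item 4: 8 − 7 = 1
  item 6: 8 − 1 = 7
  item 7: 8 − 6 = 2
  item 10: 8 − 1 = 7
  item 11: 8 − 6 = 2
  item 14: 8 − 7 = 1
  item 16: 8 − 7 = 1
Scored: 7, 7, 6, 1, 6, 7, 2, 3, 5, 7, 2, 3, 4, 1, 3, 1
Total = 65

65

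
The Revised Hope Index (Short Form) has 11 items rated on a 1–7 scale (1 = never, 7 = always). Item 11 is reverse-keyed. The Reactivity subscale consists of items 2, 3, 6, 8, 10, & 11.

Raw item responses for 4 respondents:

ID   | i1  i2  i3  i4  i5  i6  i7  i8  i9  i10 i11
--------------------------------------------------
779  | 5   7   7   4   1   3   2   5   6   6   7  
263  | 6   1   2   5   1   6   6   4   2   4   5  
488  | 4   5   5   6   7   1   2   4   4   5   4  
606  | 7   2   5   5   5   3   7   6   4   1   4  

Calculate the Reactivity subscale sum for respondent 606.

21

Respondent 606 raw: 7, 2, 5, 5, 5, 3, 7, 6, 4, 1, 4.
Reactivity items: 2, 3, 6, 8, 10, 11.
Reverse-coded (on a 1–7 scale, reversed = 8 − raw):
  item 2: 2
  item 3: 5
  item 6: 3
  item 8: 6
  item 10: 1
  item 11: 8 − 4 = 4
Sum = 2 + 5 + 3 + 6 + 1 + 4 = 21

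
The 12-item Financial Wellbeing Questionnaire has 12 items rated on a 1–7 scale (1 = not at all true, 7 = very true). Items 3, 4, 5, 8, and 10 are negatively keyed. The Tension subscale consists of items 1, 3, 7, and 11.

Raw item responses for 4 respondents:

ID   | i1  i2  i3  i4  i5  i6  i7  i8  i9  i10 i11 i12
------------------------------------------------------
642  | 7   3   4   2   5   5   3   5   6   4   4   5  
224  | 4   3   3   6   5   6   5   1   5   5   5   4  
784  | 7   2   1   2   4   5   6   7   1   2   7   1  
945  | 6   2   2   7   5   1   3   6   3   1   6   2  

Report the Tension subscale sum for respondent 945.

21

Respondent 945 raw: 6, 2, 2, 7, 5, 1, 3, 6, 3, 1, 6, 2.
Tension items: 1, 3, 7, 11.
Reverse-coded (reverse-coded value = 8 − response):
  item 1: 6
  item 3: 8 − 2 = 6
  item 7: 3
  item 11: 6
Sum = 6 + 6 + 3 + 6 = 21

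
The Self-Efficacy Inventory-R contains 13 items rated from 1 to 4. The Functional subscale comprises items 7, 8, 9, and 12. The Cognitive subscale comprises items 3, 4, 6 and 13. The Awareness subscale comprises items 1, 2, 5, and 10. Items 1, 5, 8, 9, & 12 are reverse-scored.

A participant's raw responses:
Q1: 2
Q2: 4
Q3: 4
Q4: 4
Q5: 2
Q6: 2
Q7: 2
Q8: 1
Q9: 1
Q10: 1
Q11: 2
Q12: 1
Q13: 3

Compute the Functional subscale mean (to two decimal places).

Functional items: 7, 8, 9, 12.
Of these, items 8, 9, & 12 are reverse-scored; reverse-coded value = 5 − response.
  item 7: 2
  item 8: 5 − 1 = 4
  item 9: 5 − 1 = 4
  item 12: 5 − 1 = 4
Sum = 2 + 4 + 4 + 4 = 14
Mean = 14 / 4 = 3.50

3.50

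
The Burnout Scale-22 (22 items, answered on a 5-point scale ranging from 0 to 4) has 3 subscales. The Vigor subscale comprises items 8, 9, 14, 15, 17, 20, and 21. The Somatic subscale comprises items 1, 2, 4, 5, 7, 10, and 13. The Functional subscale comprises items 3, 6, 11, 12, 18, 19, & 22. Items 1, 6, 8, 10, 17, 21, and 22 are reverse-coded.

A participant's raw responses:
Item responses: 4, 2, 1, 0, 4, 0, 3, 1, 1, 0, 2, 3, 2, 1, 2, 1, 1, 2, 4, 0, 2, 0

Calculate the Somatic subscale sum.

Somatic items: 1, 2, 4, 5, 7, 10, 13.
Of these, items 1 and 10 are reverse-coded; reversed = (0+4) − raw = 4 − raw.
  item 1: 4 − 4 = 0
  item 2: 2
  item 4: 0
  item 5: 4
  item 7: 3
  item 10: 4 − 0 = 4
  item 13: 2
Sum = 0 + 2 + 0 + 4 + 3 + 4 + 2 = 15

15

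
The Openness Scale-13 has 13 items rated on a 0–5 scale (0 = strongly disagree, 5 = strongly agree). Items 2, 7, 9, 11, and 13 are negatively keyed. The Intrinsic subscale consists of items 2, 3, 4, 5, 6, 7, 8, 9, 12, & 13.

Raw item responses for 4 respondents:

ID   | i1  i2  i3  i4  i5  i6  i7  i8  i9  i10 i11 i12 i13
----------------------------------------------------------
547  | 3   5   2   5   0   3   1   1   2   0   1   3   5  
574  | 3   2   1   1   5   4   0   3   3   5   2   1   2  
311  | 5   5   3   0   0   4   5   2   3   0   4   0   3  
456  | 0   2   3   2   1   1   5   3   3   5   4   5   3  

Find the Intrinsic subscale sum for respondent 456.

22

Respondent 456 raw: 0, 2, 3, 2, 1, 1, 5, 3, 3, 5, 4, 5, 3.
Intrinsic items: 2, 3, 4, 5, 6, 7, 8, 9, 12, 13.
Reverse-coded (on a 0–5 scale, reversed = 5 − raw):
  item 2: 5 − 2 = 3
  item 3: 3
  item 4: 2
  item 5: 1
  item 6: 1
  item 7: 5 − 5 = 0
  item 8: 3
  item 9: 5 − 3 = 2
  item 12: 5
  item 13: 5 − 3 = 2
Sum = 3 + 3 + 2 + 1 + 1 + 0 + 3 + 2 + 5 + 2 = 22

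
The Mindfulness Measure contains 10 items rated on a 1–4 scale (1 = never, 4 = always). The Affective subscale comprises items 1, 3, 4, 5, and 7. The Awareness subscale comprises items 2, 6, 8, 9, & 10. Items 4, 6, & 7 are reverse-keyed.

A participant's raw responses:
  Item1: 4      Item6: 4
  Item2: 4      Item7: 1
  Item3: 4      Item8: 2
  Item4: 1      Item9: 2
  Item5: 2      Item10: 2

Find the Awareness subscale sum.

11

Awareness items: 2, 6, 8, 9, 10.
Of these, item 6 is reverse-keyed; reverse-coded value = 5 − response.
  item 2: 4
  item 6: 5 − 4 = 1
  item 8: 2
  item 9: 2
  item 10: 2
Sum = 4 + 1 + 2 + 2 + 2 = 11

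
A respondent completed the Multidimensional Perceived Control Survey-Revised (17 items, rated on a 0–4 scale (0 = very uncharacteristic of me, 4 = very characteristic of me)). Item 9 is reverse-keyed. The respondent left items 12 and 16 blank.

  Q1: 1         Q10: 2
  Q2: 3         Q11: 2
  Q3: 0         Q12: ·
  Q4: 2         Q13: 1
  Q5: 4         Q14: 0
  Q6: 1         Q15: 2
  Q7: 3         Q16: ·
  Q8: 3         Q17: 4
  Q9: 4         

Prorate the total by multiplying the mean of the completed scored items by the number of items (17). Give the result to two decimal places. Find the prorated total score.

Reverse-coded (reverse-coded value = 4 − response):
  item 9: 4 − 4 = 0
Completed scored items (15 of 17): 1, 3, 0, 2, 4, 1, 3, 3, 0, 2, 2, 1, 0, 2, 4; sum = 28.
Person mean = 28 / 15 ≈ 1.8667
Prorated total = (28 / 15) × 17 = 31.73 (to 2 dp)

31.73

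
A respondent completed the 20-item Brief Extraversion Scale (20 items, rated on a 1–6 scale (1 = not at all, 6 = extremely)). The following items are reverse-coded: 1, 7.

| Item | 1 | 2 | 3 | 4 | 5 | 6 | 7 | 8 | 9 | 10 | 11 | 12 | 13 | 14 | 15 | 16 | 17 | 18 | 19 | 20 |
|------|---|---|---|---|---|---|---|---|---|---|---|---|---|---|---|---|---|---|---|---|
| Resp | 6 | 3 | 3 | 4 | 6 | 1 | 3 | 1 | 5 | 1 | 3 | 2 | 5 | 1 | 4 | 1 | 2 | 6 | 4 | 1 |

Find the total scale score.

Reverse-coded items use 7 − raw:
  item 1: 7 − 6 = 1
  item 7: 7 − 3 = 4
Scored items: 1, 3, 3, 4, 6, 1, 4, 1, 5, 1, 3, 2, 5, 1, 4, 1, 2, 6, 4, 1
Total = 1 + 3 + 3 + 4 + 6 + 1 + 4 + 1 + 5 + 1 + 3 + 2 + 5 + 1 + 4 + 1 + 2 + 6 + 4 + 1 = 58

58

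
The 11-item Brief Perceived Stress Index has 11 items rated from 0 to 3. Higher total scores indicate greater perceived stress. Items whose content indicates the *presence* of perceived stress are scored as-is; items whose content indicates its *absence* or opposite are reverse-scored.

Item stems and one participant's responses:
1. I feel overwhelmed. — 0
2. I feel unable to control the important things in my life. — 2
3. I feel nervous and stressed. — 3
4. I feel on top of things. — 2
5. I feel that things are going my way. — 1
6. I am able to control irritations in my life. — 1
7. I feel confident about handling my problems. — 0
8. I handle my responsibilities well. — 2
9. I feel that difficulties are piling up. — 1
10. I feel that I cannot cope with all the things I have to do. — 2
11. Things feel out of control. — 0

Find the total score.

Items 4, 5, 6, 7, 8 describe the absence/opposite of perceived stress → reverse-score.
on a 0–3 scale, reversed = 3 − raw.
  item 1: 0
  item 2: 2
  item 3: 3
  item 4: 3 − 2 = 1
  item 5: 3 − 1 = 2
  item 6: 3 − 1 = 2
  item 7: 3 − 0 = 3
  item 8: 3 − 2 = 1
  item 9: 1
  item 10: 2
  item 11: 0
Total = 0 + 2 + 3 + 1 + 2 + 2 + 3 + 1 + 1 + 2 + 0 = 17

17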